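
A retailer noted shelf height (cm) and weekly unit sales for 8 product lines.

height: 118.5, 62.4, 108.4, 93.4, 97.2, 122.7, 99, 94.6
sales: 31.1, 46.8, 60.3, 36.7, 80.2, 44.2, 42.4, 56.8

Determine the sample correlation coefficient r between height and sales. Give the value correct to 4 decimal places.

-0.1484

n = 8, Σx = 796.2, Σy = 398.5, Σx² = 81663.42, Σy² = 21550.11, Σxy = 39359.63
nΣxy − ΣxΣy = 314877.04 − 317285.7 = -2408.66
nΣx² − (Σx)² = 653307.36 − 633934.44 = 19372.92; nΣy² − (Σy)² = 172400.88 − 158802.25 = 13598.63
r = -2408.66 / √(19372.92 × 13598.63) = -2408.66 / 16230.9942 ≈ -0.1484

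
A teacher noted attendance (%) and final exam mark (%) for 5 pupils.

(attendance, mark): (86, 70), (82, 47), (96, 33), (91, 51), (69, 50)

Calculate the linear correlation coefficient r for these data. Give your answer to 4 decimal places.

n = 5, Σx = 424, Σy = 251, Σx² = 36378, Σy² = 13299, Σxy = 21133
nΣxy − ΣxΣy = 105665 − 106424 = -759
nΣx² − (Σx)² = 181890 − 179776 = 2114; nΣy² − (Σy)² = 66495 − 63001 = 3494
r = -759 / √(2114 × 3494) = -759 / 2717.7778 ≈ -0.2793

-0.2793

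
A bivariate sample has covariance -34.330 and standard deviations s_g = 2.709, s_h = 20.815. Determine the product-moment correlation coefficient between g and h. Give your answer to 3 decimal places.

r = Cov(g,h) / (s_g · s_h) = -34.330 / (2.709 × 20.815)
  = -34.330 / 56.3878 ≈ -0.609

-0.609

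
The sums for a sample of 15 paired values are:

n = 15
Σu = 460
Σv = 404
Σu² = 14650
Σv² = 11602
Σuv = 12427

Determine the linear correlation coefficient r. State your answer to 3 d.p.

r = (nΣuv − ΣuΣv) / √[(nΣu² − (Σu)²)(nΣv² − (Σv)²)]
Numerator: 15×12427 − 460×404 = 565
Denominator: √[(219750 − 211600)(174030 − 163216)] = √[8150 × 10814] = 9387.9764
r = 565 / 9387.9764 ≈ 0.060

0.060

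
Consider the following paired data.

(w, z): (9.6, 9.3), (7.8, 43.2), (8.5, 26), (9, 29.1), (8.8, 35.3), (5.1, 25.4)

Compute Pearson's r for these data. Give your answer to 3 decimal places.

-0.215

n = 6, Σw = 48.8, Σz = 168.3, Σw² = 409.7, Σz² = 5366.79, Σwz = 1349.32
nΣwz − ΣwΣz = 8095.92 − 8213.04 = -117.12
nΣw² − (Σw)² = 2458.2 − 2381.44 = 76.76; nΣz² − (Σz)² = 32200.74 − 28324.89 = 3875.85
r = -117.12 / √(76.76 × 3875.85) = -117.12 / 545.4450 ≈ -0.215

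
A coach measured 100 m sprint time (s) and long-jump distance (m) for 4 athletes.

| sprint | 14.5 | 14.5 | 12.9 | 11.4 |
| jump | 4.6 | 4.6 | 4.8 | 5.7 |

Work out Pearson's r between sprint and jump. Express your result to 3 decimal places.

n = 4, Σx = 53.3, Σy = 19.7, Σx² = 716.87, Σy² = 97.85, Σxy = 260.3
nΣxy − ΣxΣy = 1041.2 − 1050.01 = -8.81
nΣx² − (Σx)² = 2867.48 − 2840.89 = 26.59; nΣy² − (Σy)² = 391.4 − 388.09 = 3.31
r = -8.81 / √(26.59 × 3.31) = -8.81 / 9.3815 ≈ -0.939

-0.939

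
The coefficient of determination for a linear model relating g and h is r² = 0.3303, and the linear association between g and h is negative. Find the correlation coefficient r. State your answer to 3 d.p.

-0.575

|r| = √0.3303 = 0.575
The association is negative, so r = −0.575.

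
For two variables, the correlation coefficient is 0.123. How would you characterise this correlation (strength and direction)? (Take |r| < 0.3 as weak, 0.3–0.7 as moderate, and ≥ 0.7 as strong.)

weak positive

r = 0.123 > 0 so the relationship is positive.
|r| = 0.123, which falls in the weak range.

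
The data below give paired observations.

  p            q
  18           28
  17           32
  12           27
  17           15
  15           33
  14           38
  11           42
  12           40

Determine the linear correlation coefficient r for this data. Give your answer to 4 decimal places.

-0.6230

n = 8, Σp = 116, Σq = 255, Σp² = 1732, Σq² = 8659, Σpq = 3596
nΣpq − ΣpΣq = 28768 − 29580 = -812
nΣp² − (Σp)² = 13856 − 13456 = 400; nΣq² − (Σq)² = 69272 − 65025 = 4247
r = -812 / √(400 × 4247) = -812 / 1303.3802 ≈ -0.6230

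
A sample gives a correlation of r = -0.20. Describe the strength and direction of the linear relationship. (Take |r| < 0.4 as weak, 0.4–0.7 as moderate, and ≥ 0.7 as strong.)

weak negative

r = -0.20 < 0 so the relationship is negative.
|r| = 0.20, which falls in the weak range.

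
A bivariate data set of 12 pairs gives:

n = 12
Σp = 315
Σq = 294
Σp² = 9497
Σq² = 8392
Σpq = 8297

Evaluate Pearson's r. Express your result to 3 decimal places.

0.480

r = (nΣpq − ΣpΣq) / √[(nΣp² − (Σp)²)(nΣq² − (Σq)²)]
Numerator: 12×8297 − 315×294 = 6954
Denominator: √[(113964 − 99225)(100704 − 86436)] = √[14739 × 14268] = 14501.5879
r = 6954 / 14501.5879 ≈ 0.480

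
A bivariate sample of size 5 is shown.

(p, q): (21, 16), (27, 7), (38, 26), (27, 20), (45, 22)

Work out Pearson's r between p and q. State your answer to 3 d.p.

n = 5, Σp = 158, Σq = 91, Σp² = 5368, Σq² = 1865, Σpq = 3043
nΣpq − ΣpΣq = 15215 − 14378 = 837
nΣp² − (Σp)² = 26840 − 24964 = 1876; nΣq² − (Σq)² = 9325 − 8281 = 1044
r = 837 / √(1876 × 1044) = 837 / 1399.4799 ≈ 0.598

0.598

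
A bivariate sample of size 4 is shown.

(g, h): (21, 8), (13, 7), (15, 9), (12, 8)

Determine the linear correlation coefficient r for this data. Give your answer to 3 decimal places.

0.203

n = 4, Σg = 61, Σh = 32, Σg² = 979, Σh² = 258, Σgh = 490
nΣgh − ΣgΣh = 1960 − 1952 = 8
nΣg² − (Σg)² = 3916 − 3721 = 195; nΣh² − (Σh)² = 1032 − 1024 = 8
r = 8 / √(195 × 8) = 8 / 39.4968 ≈ 0.203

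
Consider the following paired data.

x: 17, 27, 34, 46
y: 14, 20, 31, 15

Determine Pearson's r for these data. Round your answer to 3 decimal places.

0.147

n = 4, Σx = 124, Σy = 80, Σx² = 4290, Σy² = 1782, Σxy = 2522
nΣxy − ΣxΣy = 10088 − 9920 = 168
nΣx² − (Σx)² = 17160 − 15376 = 1784; nΣy² − (Σy)² = 7128 − 6400 = 728
r = 168 / √(1784 × 728) = 168 / 1139.6280 ≈ 0.147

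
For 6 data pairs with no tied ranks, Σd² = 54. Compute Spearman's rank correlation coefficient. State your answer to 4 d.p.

-0.5429

ρ = 1 − 6Σd² / [n(n²−1)] = 1 − 6×54 / (6×35)
  = 1 − 324/210 = 1 − 1.54286 ≈ -0.5429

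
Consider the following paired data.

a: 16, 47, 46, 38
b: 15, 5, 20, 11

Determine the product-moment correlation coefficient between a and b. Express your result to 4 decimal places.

-0.2234

n = 4, Σa = 147, Σb = 51, Σa² = 6025, Σb² = 771, Σab = 1813
nΣab − ΣaΣb = 7252 − 7497 = -245
nΣa² − (Σa)² = 24100 − 21609 = 2491; nΣb² − (Σb)² = 3084 − 2601 = 483
r = -245 / √(2491 × 483) = -245 / 1096.8833 ≈ -0.2234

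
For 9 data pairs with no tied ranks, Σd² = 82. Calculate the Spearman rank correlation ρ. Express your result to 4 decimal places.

ρ = 1 − 6Σd² / [n(n²−1)] = 1 − 6×82 / (9×80)
  = 1 − 492/720 = 1 − 0.68333 ≈ 0.3167

0.3167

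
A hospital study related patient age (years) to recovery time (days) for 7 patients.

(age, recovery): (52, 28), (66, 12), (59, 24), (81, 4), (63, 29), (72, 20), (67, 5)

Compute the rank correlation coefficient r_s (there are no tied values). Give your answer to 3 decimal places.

-0.786

Rank age: 1, 4, 2, 7, 3, 6, 5
Rank recovery: 6, 3, 5, 1, 7, 4, 2
d = rank(age) − rank(recovery): -5, 1, -3, 6, -4, 2, 3; Σd² = 100
ρ = 1 − 6Σd² / [n(n²−1)] = 1 − 6×100 / (7×48) = 1 − 600/336 ≈ -0.786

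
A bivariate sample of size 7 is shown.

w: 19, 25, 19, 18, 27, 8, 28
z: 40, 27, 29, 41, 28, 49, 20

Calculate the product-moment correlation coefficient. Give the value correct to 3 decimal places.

n = 7, Σw = 144, Σz = 234, Σw² = 3248, Σz² = 8436, Σwz = 4432
nΣwz − ΣwΣz = 31024 − 33696 = -2672
nΣw² − (Σw)² = 22736 − 20736 = 2000; nΣz² − (Σz)² = 59052 − 54756 = 4296
r = -2672 / √(2000 × 4296) = -2672 / 2931.2114 ≈ -0.912

-0.912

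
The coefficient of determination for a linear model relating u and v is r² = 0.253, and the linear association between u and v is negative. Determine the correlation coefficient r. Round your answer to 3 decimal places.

-0.503

|r| = √0.253 = 0.503
The association is negative, so r = −0.503.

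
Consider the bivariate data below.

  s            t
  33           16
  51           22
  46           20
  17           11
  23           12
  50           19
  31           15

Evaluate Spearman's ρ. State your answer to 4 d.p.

0.9643

Rank s: 4, 7, 5, 1, 2, 6, 3
Rank t: 4, 7, 6, 1, 2, 5, 3
d = rank(s) − rank(t): 0, 0, -1, 0, 0, 1, 0; Σd² = 2
ρ = 1 − 6Σd² / [n(n²−1)] = 1 − 6×2 / (7×48) = 1 − 12/336 ≈ 0.9643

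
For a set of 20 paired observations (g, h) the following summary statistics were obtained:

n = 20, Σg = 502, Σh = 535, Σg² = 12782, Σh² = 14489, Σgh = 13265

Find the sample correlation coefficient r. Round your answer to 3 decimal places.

-0.910

r = (nΣgh − ΣgΣh) / √[(nΣg² − (Σg)²)(nΣh² − (Σh)²)]
Numerator: 20×13265 − 502×535 = -3270
Denominator: √[(255640 − 252004)(289780 − 286225)] = √[3636 × 3555] = 3595.2719
r = -3270 / 3595.2719 ≈ -0.910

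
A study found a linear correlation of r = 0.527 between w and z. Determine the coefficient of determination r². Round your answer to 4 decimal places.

r² = (0.527)² = 0.2777

0.2777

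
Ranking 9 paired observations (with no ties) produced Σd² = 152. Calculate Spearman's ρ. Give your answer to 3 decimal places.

ρ = 1 − 6Σd² / [n(n²−1)] = 1 − 6×152 / (9×80)
  = 1 − 912/720 = 1 − 1.2667 ≈ -0.267

-0.267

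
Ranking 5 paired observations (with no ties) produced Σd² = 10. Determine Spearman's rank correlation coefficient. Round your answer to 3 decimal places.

ρ = 1 − 6Σd² / [n(n²−1)] = 1 − 6×10 / (5×24)
  = 1 − 60/120 = 1 − 0.5000 ≈ 0.500

0.500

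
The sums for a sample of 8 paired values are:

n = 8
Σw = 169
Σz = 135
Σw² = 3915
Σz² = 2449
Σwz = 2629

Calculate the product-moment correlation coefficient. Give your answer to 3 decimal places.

r = (nΣwz − ΣwΣz) / √[(nΣw² − (Σw)²)(nΣz² − (Σz)²)]
Numerator: 8×2629 − 169×135 = -1783
Denominator: √[(31320 − 28561)(19592 − 18225)] = √[2759 × 1367] = 1942.0487
r = -1783 / 1942.0487 ≈ -0.918

-0.918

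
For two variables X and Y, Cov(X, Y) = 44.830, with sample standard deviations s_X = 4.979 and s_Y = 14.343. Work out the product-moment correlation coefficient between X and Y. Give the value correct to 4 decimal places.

0.6277

r = Cov(X,Y) / (s_X · s_Y) = 44.830 / (4.979 × 14.343)
  = 44.830 / 71.4138 ≈ 0.6277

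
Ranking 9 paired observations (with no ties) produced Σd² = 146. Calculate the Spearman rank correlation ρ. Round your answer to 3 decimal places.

-0.217

ρ = 1 − 6Σd² / [n(n²−1)] = 1 − 6×146 / (9×80)
  = 1 − 876/720 = 1 − 1.2167 ≈ -0.217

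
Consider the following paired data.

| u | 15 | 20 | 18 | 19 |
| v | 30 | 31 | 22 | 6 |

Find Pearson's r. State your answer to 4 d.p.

-0.2937

n = 4, Σu = 72, Σv = 89, Σu² = 1310, Σv² = 2381, Σuv = 1580
nΣuv − ΣuΣv = 6320 − 6408 = -88
nΣu² − (Σu)² = 5240 − 5184 = 56; nΣv² − (Σv)² = 9524 − 7921 = 1603
r = -88 / √(56 × 1603) = -88 / 299.6131 ≈ -0.2937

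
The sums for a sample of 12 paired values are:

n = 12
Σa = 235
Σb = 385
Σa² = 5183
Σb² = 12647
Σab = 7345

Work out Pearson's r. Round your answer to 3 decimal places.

-0.470

r = (nΣab − ΣaΣb) / √[(nΣa² − (Σa)²)(nΣb² − (Σb)²)]
Numerator: 12×7345 − 235×385 = -2335
Denominator: √[(62196 − 55225)(151764 − 148225)] = √[6971 × 3539] = 4966.9275
r = -2335 / 4966.9275 ≈ -0.470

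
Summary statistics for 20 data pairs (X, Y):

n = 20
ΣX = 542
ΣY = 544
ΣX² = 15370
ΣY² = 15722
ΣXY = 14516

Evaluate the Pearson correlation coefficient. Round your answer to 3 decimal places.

-0.285

r = (nΣXY − ΣXΣY) / √[(nΣX² − (ΣX)²)(nΣY² − (ΣY)²)]
Numerator: 20×14516 − 542×544 = -4528
Denominator: √[(307400 − 293764)(314440 − 295936)] = √[13636 × 18504] = 15884.6008
r = -4528 / 15884.6008 ≈ -0.285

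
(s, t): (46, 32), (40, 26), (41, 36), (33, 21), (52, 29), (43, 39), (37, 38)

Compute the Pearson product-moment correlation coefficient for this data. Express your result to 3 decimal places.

0.216

n = 7, Σs = 292, Σt = 221, Σs² = 12408, Σt² = 7243, Σst = 9272
nΣst − ΣsΣt = 64904 − 64532 = 372
nΣs² − (Σs)² = 86856 − 85264 = 1592; nΣt² − (Σt)² = 50701 − 48841 = 1860
r = 372 / √(1592 × 1860) = 372 / 1720.7905 ≈ 0.216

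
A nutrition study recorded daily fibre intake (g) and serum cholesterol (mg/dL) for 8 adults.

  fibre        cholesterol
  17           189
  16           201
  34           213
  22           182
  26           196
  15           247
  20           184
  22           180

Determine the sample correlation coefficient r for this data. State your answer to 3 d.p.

-0.115

n = 8, Σx = 172, Σy = 1592, Σx² = 3970, Σy² = 320296, Σxy = 34116
nΣxy − ΣxΣy = 272928 − 273824 = -896
nΣx² − (Σx)² = 31760 − 29584 = 2176; nΣy² − (Σy)² = 2562368 − 2534464 = 27904
r = -896 / √(2176 × 27904) = -896 / 7792.2464 ≈ -0.115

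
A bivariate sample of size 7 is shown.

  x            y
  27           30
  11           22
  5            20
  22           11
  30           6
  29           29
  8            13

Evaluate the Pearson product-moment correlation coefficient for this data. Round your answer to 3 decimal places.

n = 7, Σx = 132, Σy = 131, Σx² = 3164, Σy² = 2951, Σxy = 2519
nΣxy − ΣxΣy = 17633 − 17292 = 341
nΣx² − (Σx)² = 22148 − 17424 = 4724; nΣy² − (Σy)² = 20657 − 17161 = 3496
r = 341 / √(4724 × 3496) = 341 / 4063.8780 ≈ 0.084

0.084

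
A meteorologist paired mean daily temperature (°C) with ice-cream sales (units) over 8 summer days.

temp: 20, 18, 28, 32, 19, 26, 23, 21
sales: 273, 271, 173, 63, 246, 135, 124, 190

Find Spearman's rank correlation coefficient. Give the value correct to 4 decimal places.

-0.8333

Rank temp: 3, 1, 7, 8, 2, 6, 5, 4
Rank sales: 8, 7, 4, 1, 6, 3, 2, 5
d = rank(temp) − rank(sales): -5, -6, 3, 7, -4, 3, 3, -1; Σd² = 154
ρ = 1 − 6Σd² / [n(n²−1)] = 1 − 6×154 / (8×63) = 1 − 924/504 ≈ -0.8333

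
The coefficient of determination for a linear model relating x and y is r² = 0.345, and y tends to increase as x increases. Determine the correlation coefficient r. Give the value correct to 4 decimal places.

0.5874

|r| = √0.345 = 0.5874
The association is positive, so r = 0.5874.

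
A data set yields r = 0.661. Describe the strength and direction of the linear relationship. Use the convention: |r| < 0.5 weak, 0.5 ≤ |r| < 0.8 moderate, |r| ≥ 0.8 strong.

moderate positive

r = 0.661 > 0 so the relationship is positive.
|r| = 0.661, which falls in the moderate range.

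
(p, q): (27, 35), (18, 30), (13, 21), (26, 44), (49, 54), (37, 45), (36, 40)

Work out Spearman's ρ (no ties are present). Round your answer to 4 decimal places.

Rank p: 4, 2, 1, 3, 7, 6, 5
Rank q: 3, 2, 1, 5, 7, 6, 4
d = rank(p) − rank(q): 1, 0, 0, -2, 0, 0, 1; Σd² = 6
ρ = 1 − 6Σd² / [n(n²−1)] = 1 − 6×6 / (7×48) = 1 − 36/336 ≈ 0.8929

0.8929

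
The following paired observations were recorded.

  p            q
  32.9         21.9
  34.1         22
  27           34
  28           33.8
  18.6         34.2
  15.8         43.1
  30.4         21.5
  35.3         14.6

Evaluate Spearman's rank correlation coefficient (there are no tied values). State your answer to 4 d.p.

Rank p: 6, 7, 3, 4, 2, 1, 5, 8
Rank q: 3, 4, 6, 5, 7, 8, 2, 1
d = rank(p) − rank(q): 3, 3, -3, -1, -5, -7, 3, 7; Σd² = 160
ρ = 1 − 6Σd² / [n(n²−1)] = 1 − 6×160 / (8×63) = 1 − 960/504 ≈ -0.9048

-0.9048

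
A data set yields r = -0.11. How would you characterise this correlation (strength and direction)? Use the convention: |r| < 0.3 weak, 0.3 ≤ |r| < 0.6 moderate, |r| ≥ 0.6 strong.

r = -0.11 < 0 so the relationship is negative.
|r| = 0.11, which falls in the weak range.

weak negative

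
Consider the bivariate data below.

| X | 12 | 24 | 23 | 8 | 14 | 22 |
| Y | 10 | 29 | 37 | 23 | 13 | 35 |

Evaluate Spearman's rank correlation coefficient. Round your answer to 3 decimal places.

Rank X: 2, 6, 5, 1, 3, 4
Rank Y: 1, 4, 6, 3, 2, 5
d = rank(X) − rank(Y): 1, 2, -1, -2, 1, -1; Σd² = 12
ρ = 1 − 6Σd² / [n(n²−1)] = 1 − 6×12 / (6×35) = 1 − 72/210 ≈ 0.657

0.657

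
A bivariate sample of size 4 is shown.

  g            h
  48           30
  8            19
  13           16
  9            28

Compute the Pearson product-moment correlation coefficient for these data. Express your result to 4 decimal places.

0.6113

n = 4, Σg = 78, Σh = 93, Σg² = 2618, Σh² = 2301, Σgh = 2052
nΣgh − ΣgΣh = 8208 − 7254 = 954
nΣg² − (Σg)² = 10472 − 6084 = 4388; nΣh² − (Σh)² = 9204 − 8649 = 555
r = 954 / √(4388 × 555) = 954 / 1560.5576 ≈ 0.6113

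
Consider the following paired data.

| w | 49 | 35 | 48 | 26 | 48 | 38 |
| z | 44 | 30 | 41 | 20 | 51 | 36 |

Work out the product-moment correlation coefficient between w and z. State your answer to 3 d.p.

n = 6, Σw = 244, Σz = 222, Σw² = 10354, Σz² = 8814, Σwz = 9510
nΣwz − ΣwΣz = 57060 − 54168 = 2892
nΣw² − (Σw)² = 62124 − 59536 = 2588; nΣz² − (Σz)² = 52884 − 49284 = 3600
r = 2892 / √(2588 × 3600) = 2892 / 3052.3434 ≈ 0.947

0.947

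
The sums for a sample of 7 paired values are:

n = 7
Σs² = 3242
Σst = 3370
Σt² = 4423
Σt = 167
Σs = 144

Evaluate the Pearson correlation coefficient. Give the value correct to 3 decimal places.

r = (nΣst − ΣsΣt) / √[(nΣs² − (Σs)²)(nΣt² − (Σt)²)]
Numerator: 7×3370 − 144×167 = -458
Denominator: √[(22694 − 20736)(30961 − 27889)] = √[1958 × 3072] = 2452.5448
r = -458 / 2452.5448 ≈ -0.187

-0.187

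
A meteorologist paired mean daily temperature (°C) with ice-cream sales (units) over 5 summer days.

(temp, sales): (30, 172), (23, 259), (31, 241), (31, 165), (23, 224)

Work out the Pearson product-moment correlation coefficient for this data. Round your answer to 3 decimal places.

n = 5, Σx = 138, Σy = 1061, Σx² = 3880, Σy² = 232147, Σxy = 28855
nΣxy − ΣxΣy = 144275 − 146418 = -2143
nΣx² − (Σx)² = 19400 − 19044 = 356; nΣy² − (Σy)² = 1160735 − 1125721 = 35014
r = -2143 / √(356 × 35014) = -2143 / 3530.5784 ≈ -0.607

-0.607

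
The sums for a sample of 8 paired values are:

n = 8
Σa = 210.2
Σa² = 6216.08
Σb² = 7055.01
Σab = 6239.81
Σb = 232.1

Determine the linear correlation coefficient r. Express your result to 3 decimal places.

0.300

r = (nΣab − ΣaΣb) / √[(nΣa² − (Σa)²)(nΣb² − (Σb)²)]
Numerator: 8×6239.81 − 210.2×232.1 = 1131.06
Denominator: √[(49728.64 − 44184.04)(56440.08 − 53870.41)] = √[5544.6 × 2569.67] = 3774.6248
r = 1131.06 / 3774.6248 ≈ 0.300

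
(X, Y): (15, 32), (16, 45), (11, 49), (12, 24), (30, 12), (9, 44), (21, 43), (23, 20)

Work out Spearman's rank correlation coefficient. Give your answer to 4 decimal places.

-0.6667

Rank X: 4, 5, 2, 3, 8, 1, 6, 7
Rank Y: 4, 7, 8, 3, 1, 6, 5, 2
d = rank(X) − rank(Y): 0, -2, -6, 0, 7, -5, 1, 5; Σd² = 140
ρ = 1 − 6Σd² / [n(n²−1)] = 1 − 6×140 / (8×63) = 1 − 840/504 ≈ -0.6667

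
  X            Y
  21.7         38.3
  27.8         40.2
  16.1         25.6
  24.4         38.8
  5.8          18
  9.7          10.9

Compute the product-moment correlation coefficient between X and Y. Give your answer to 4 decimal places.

0.9312

n = 6, ΣX = 105.5, ΣY = 171.8, ΣX² = 2226.03, ΣY² = 5686.54, ΣXY = 3517.68
nΣXY − ΣXΣY = 21106.08 − 18124.9 = 2981.18
nΣX² − (ΣX)² = 13356.18 − 11130.25 = 2225.93; nΣY² − (ΣY)² = 34119.24 − 29515.24 = 4604
r = 2981.18 / √(2225.93 × 4604) = 2981.18 / 3201.2781 ≈ 0.9312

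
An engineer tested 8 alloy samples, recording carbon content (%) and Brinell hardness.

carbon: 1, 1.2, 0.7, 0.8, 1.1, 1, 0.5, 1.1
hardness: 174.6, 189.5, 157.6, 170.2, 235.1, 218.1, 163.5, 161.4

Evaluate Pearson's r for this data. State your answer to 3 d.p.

0.521

n = 8, Σx = 7.4, Σy = 1470, Σx² = 7.24, Σy² = 275823.04, Σxy = 1384.48
nΣxy − ΣxΣy = 11075.84 − 10878 = 197.84
nΣx² − (Σx)² = 57.92 − 54.76 = 3.16; nΣy² − (Σy)² = 2206584.32 − 2160900 = 45684.32
r = 197.84 / √(3.16 × 45684.32) = 197.84 / 379.9506 ≈ 0.521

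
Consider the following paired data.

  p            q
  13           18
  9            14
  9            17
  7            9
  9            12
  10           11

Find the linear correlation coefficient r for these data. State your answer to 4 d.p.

n = 6, Σp = 57, Σq = 81, Σp² = 561, Σq² = 1155, Σpq = 794
nΣpq − ΣpΣq = 4764 − 4617 = 147
nΣp² − (Σp)² = 3366 − 3249 = 117; nΣq² − (Σq)² = 6930 − 6561 = 369
r = 147 / √(117 × 369) = 147 / 207.7811 ≈ 0.7075

0.7075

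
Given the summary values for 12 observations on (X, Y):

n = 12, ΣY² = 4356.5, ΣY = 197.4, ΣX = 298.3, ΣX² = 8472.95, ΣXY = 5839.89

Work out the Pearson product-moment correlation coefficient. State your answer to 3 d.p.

r = (nΣXY − ΣXΣY) / √[(nΣX² − (ΣX)²)(nΣY² − (ΣY)²)]
Numerator: 12×5839.89 − 298.3×197.4 = 11194.26
Denominator: √[(101675.4 − 88982.89)(52278 − 38966.76)] = √[12692.51 × 13311.24] = 12998.1940
r = 11194.26 / 12998.1940 ≈ 0.861

0.861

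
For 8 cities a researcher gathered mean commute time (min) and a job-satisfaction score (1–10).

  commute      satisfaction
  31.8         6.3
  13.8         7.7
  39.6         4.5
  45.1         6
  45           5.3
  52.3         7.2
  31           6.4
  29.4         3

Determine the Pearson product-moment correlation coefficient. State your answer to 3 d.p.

n = 8, Σx = 288, Σy = 46.4, Σx² = 11389.5, Σy² = 285.12, Σxy = 1657.06
nΣxy − ΣxΣy = 13256.48 − 13363.2 = -106.72
nΣx² − (Σx)² = 91116 − 82944 = 8172; nΣy² − (Σy)² = 2280.96 − 2152.96 = 128
r = -106.72 / √(8172 × 128) = -106.72 / 1022.7492 ≈ -0.104

-0.104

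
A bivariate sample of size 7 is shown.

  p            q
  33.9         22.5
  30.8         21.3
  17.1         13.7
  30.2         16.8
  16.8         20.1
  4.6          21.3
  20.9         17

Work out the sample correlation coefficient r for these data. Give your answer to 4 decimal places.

0.1330

n = 7, Σp = 154.3, Σq = 132.7, Σp² = 4042.51, Σq² = 2576.57, Σpq = 2951.38
nΣpq − ΣpΣq = 20659.66 − 20475.61 = 184.05
nΣp² − (Σp)² = 28297.57 − 23808.49 = 4489.08; nΣq² − (Σq)² = 18035.99 − 17609.29 = 426.7
r = 184.05 / √(4489.08 × 426.7) = 184.05 / 1384.0124 ≈ 0.1330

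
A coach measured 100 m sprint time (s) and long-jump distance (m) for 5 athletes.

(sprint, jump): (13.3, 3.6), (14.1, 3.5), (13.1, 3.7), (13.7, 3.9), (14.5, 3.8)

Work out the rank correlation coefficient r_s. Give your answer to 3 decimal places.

0.100

Rank sprint: 2, 4, 1, 3, 5
Rank jump: 2, 1, 3, 5, 4
d = rank(sprint) − rank(jump): 0, 3, -2, -2, 1; Σd² = 18
ρ = 1 − 6Σd² / [n(n²−1)] = 1 − 6×18 / (5×24) = 1 − 108/120 ≈ 0.100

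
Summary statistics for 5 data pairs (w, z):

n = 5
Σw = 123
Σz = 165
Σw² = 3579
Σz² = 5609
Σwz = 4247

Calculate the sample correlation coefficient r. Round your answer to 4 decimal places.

0.6242

r = (nΣwz − ΣwΣz) / √[(nΣw² − (Σw)²)(nΣz² − (Σz)²)]
Numerator: 5×4247 − 123×165 = 940
Denominator: √[(17895 − 15129)(28045 − 27225)] = √[2766 × 820] = 1506.0279
r = 940 / 1506.0279 ≈ 0.6242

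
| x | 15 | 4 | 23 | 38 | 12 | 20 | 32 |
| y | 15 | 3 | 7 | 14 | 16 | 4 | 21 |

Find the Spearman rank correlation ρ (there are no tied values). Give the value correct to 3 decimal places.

0.321

Rank x: 3, 1, 5, 7, 2, 4, 6
Rank y: 5, 1, 3, 4, 6, 2, 7
d = rank(x) − rank(y): -2, 0, 2, 3, -4, 2, -1; Σd² = 38
ρ = 1 − 6Σd² / [n(n²−1)] = 1 − 6×38 / (7×48) = 1 − 228/336 ≈ 0.321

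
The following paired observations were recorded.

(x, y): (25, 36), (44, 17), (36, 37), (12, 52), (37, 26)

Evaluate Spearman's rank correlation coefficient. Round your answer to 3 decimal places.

-0.900

Rank x: 2, 5, 3, 1, 4
Rank y: 3, 1, 4, 5, 2
d = rank(x) − rank(y): -1, 4, -1, -4, 2; Σd² = 38
ρ = 1 − 6Σd² / [n(n²−1)] = 1 − 6×38 / (5×24) = 1 − 228/120 ≈ -0.900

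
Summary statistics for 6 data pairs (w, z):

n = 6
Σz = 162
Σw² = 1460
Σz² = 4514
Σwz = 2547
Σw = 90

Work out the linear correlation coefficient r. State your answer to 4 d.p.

0.9428

r = (nΣwz − ΣwΣz) / √[(nΣw² − (Σw)²)(nΣz² − (Σz)²)]
Numerator: 6×2547 − 90×162 = 702
Denominator: √[(8760 − 8100)(27084 − 26244)] = √[660 × 840] = 744.5804
r = 702 / 744.5804 ≈ 0.9428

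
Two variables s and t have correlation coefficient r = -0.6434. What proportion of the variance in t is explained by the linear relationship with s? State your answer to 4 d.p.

r² = (-0.6434)² = 0.4140

0.4140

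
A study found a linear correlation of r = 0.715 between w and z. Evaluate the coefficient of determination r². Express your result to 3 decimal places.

0.511

r² = (0.715)² = 0.511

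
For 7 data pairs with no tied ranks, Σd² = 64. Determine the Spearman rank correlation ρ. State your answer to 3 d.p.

ρ = 1 − 6Σd² / [n(n²−1)] = 1 − 6×64 / (7×48)
  = 1 − 384/336 = 1 − 1.1429 ≈ -0.143

-0.143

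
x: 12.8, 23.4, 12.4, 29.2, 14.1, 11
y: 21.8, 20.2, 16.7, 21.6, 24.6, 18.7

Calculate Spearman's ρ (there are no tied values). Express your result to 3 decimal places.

0.486

Rank x: 3, 5, 2, 6, 4, 1
Rank y: 5, 3, 1, 4, 6, 2
d = rank(x) − rank(y): -2, 2, 1, 2, -2, -1; Σd² = 18
ρ = 1 − 6Σd² / [n(n²−1)] = 1 − 6×18 / (6×35) = 1 − 108/210 ≈ 0.486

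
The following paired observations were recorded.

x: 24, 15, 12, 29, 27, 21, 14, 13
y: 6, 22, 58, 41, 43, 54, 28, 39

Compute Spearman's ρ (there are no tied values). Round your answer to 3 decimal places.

Rank x: 6, 4, 1, 8, 7, 5, 3, 2
Rank y: 1, 2, 8, 5, 6, 7, 3, 4
d = rank(x) − rank(y): 5, 2, -7, 3, 1, -2, 0, -2; Σd² = 96
ρ = 1 − 6Σd² / [n(n²−1)] = 1 − 6×96 / (8×63) = 1 − 576/504 ≈ -0.143

-0.143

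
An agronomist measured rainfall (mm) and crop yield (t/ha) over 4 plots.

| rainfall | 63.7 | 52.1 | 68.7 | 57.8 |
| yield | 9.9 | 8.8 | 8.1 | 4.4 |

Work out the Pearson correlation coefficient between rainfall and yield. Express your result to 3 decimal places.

n = 4, Σx = 242.3, Σy = 31.2, Σx² = 14832.63, Σy² = 260.42, Σxy = 1899.9
nΣxy − ΣxΣy = 7599.6 − 7559.76 = 39.84
nΣx² − (Σx)² = 59330.52 − 58709.29 = 621.23; nΣy² − (Σy)² = 1041.68 − 973.44 = 68.24
r = 39.84 / √(621.23 × 68.24) = 39.84 / 205.8950 ≈ 0.193

0.193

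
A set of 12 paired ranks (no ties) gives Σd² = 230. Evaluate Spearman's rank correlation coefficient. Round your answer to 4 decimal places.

0.1958

ρ = 1 − 6Σd² / [n(n²−1)] = 1 − 6×230 / (12×143)
  = 1 − 1380/1716 = 1 − 0.80420 ≈ 0.1958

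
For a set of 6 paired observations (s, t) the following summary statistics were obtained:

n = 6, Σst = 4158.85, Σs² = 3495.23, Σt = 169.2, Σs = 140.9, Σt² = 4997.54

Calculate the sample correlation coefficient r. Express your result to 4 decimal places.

r = (nΣst − ΣsΣt) / √[(nΣs² − (Σs)²)(nΣt² − (Σt)²)]
Numerator: 6×4158.85 − 140.9×169.2 = 1112.82
Denominator: √[(20971.38 − 19852.81)(29985.24 − 28628.64)] = √[1118.57 × 1356.6] = 1231.8490
r = 1112.82 / 1231.8490 ≈ 0.9034

0.9034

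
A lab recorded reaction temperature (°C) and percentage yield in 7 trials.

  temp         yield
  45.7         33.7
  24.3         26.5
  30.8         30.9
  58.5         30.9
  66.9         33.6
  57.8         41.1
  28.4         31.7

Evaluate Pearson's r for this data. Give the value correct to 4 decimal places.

n = 7, Σx = 312.4, Σy = 228.4, Σx² = 15672.88, Σy² = 7570.62, Σxy = 10467.11
nΣxy − ΣxΣy = 73269.77 − 71352.16 = 1917.61
nΣx² − (Σx)² = 109710.16 − 97593.76 = 12116.4; nΣy² − (Σy)² = 52994.34 − 52166.56 = 827.78
r = 1917.61 / √(12116.4 × 827.78) = 1917.61 / 3166.9723 ≈ 0.6055

0.6055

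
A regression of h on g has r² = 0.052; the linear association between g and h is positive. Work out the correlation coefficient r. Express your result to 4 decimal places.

|r| = √0.052 = 0.2280
The association is positive, so r = 0.2280.

0.2280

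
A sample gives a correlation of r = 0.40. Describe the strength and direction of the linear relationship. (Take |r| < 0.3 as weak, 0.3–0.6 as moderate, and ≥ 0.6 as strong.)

moderate positive

r = 0.40 > 0 so the relationship is positive.
|r| = 0.40, which falls in the moderate range.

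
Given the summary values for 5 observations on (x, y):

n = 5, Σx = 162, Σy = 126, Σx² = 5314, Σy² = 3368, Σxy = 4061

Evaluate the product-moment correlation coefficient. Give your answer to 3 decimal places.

r = (nΣxy − ΣxΣy) / √[(nΣx² − (Σx)²)(nΣy² − (Σy)²)]
Numerator: 5×4061 − 162×126 = -107
Denominator: √[(26570 − 26244)(16840 − 15876)] = √[326 × 964] = 560.5925
r = -107 / 560.5925 ≈ -0.191

-0.191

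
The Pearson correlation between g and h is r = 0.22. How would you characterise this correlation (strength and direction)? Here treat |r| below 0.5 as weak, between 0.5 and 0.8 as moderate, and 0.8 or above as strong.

weak positive

r = 0.22 > 0 so the relationship is positive.
|r| = 0.22, which falls in the weak range.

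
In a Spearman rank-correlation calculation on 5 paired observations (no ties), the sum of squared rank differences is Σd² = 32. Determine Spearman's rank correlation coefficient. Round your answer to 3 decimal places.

-0.600

ρ = 1 − 6Σd² / [n(n²−1)] = 1 − 6×32 / (5×24)
  = 1 − 192/120 = 1 − 1.6000 ≈ -0.600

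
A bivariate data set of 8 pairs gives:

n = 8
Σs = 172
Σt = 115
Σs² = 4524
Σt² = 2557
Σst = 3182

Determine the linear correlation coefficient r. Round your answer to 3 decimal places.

0.821

r = (nΣst − ΣsΣt) / √[(nΣs² − (Σs)²)(nΣt² − (Σt)²)]
Numerator: 8×3182 − 172×115 = 5676
Denominator: √[(36192 − 29584)(20456 − 13225)] = √[6608 × 7231] = 6912.4849
r = 5676 / 6912.4849 ≈ 0.821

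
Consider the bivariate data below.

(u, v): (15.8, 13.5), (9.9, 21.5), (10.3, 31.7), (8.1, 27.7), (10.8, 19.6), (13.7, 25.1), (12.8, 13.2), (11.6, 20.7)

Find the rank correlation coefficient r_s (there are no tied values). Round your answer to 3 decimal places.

Rank u: 8, 2, 3, 1, 4, 7, 6, 5
Rank v: 2, 5, 8, 7, 3, 6, 1, 4
d = rank(u) − rank(v): 6, -3, -5, -6, 1, 1, 5, 1; Σd² = 134
ρ = 1 − 6Σd² / [n(n²−1)] = 1 − 6×134 / (8×63) = 1 − 804/504 ≈ -0.595

-0.595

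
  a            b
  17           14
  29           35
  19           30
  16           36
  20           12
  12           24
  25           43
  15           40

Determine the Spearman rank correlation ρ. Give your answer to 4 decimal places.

Rank a: 4, 8, 5, 3, 6, 1, 7, 2
Rank b: 2, 5, 4, 6, 1, 3, 8, 7
d = rank(a) − rank(b): 2, 3, 1, -3, 5, -2, -1, -5; Σd² = 78
ρ = 1 − 6Σd² / [n(n²−1)] = 1 − 6×78 / (8×63) = 1 − 468/504 ≈ 0.0714

0.0714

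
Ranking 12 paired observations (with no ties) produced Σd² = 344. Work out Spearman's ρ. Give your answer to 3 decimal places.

-0.203

ρ = 1 − 6Σd² / [n(n²−1)] = 1 − 6×344 / (12×143)
  = 1 − 2064/1716 = 1 − 1.2028 ≈ -0.203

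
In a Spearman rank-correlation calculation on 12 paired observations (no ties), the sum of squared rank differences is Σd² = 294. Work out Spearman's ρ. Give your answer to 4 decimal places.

-0.0280

ρ = 1 − 6Σd² / [n(n²−1)] = 1 − 6×294 / (12×143)
  = 1 − 1764/1716 = 1 − 1.02797 ≈ -0.0280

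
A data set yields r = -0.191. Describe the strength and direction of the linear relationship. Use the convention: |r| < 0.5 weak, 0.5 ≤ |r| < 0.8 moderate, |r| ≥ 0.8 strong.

weak negative

r = -0.191 < 0 so the relationship is negative.
|r| = 0.191, which falls in the weak range.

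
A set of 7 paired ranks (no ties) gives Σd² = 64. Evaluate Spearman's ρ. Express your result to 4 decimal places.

-0.1429

ρ = 1 − 6Σd² / [n(n²−1)] = 1 − 6×64 / (7×48)
  = 1 − 384/336 = 1 − 1.14286 ≈ -0.1429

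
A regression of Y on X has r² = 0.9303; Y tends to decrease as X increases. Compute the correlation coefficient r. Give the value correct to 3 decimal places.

|r| = √0.9303 = 0.965
The association is negative, so r = −0.965.

-0.965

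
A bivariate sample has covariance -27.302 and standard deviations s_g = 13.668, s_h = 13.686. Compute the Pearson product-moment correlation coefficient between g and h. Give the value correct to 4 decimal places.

r = Cov(g,h) / (s_g · s_h) = -27.302 / (13.668 × 13.686)
  = -27.302 / 187.0602 ≈ -0.1460

-0.1460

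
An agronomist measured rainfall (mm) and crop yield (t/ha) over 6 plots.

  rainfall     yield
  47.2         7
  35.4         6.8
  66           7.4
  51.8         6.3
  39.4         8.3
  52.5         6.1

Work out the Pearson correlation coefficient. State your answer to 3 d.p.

-0.187

n = 6, Σx = 292.3, Σy = 41.9, Σx² = 14828.85, Σy² = 295.79, Σxy = 2033.13
nΣxy − ΣxΣy = 12198.78 − 12247.37 = -48.59
nΣx² − (Σx)² = 88973.1 − 85439.29 = 3533.81; nΣy² − (Σy)² = 1774.74 − 1755.61 = 19.13
r = -48.59 / √(3533.81 × 19.13) = -48.59 / 260.0034 ≈ -0.187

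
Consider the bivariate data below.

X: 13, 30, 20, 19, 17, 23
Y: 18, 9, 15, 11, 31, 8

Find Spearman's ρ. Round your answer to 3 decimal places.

Rank X: 1, 6, 4, 3, 2, 5
Rank Y: 5, 2, 4, 3, 6, 1
d = rank(X) − rank(Y): -4, 4, 0, 0, -4, 4; Σd² = 64
ρ = 1 − 6Σd² / [n(n²−1)] = 1 − 6×64 / (6×35) = 1 − 384/210 ≈ -0.829

-0.829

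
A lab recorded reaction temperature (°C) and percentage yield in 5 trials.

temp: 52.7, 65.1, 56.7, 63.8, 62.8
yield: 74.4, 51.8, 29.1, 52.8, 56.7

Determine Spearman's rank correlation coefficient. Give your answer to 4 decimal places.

Rank temp: 1, 5, 2, 4, 3
Rank yield: 5, 2, 1, 3, 4
d = rank(temp) − rank(yield): -4, 3, 1, 1, -1; Σd² = 28
ρ = 1 − 6Σd² / [n(n²−1)] = 1 − 6×28 / (5×24) = 1 − 168/120 ≈ -0.4000

-0.4000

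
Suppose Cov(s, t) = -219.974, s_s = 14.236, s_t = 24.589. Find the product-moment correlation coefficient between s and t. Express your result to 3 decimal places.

r = Cov(s,t) / (s_s · s_t) = -219.974 / (14.236 × 24.589)
  = -219.974 / 350.0490 ≈ -0.628

-0.628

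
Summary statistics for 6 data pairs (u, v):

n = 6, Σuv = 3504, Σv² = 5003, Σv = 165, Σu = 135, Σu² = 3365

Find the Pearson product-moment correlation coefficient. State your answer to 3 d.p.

-0.534

r = (nΣuv − ΣuΣv) / √[(nΣu² − (Σu)²)(nΣv² − (Σv)²)]
Numerator: 6×3504 − 135×165 = -1251
Denominator: √[(20190 − 18225)(30018 − 27225)] = √[1965 × 2793] = 2342.7004
r = -1251 / 2342.7004 ≈ -0.534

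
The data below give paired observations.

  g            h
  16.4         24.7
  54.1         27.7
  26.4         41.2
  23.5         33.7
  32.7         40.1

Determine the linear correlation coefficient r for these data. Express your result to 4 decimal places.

-0.0743

n = 5, Σg = 153.1, Σh = 167.4, Σg² = 5514.27, Σh² = 5818.52, Σgh = 5094.55
nΣgh − ΣgΣh = 25472.75 − 25628.94 = -156.19
nΣg² − (Σg)² = 27571.35 − 23439.61 = 4131.74; nΣh² − (Σh)² = 29092.6 − 28022.76 = 1069.84
r = -156.19 / √(4131.74 × 1069.84) = -156.19 / 2102.4511 ≈ -0.0743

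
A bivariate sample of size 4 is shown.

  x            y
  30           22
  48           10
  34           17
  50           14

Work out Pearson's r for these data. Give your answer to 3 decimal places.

n = 4, Σx = 162, Σy = 63, Σx² = 6860, Σy² = 1069, Σxy = 2418
nΣxy − ΣxΣy = 9672 − 10206 = -534
nΣx² − (Σx)² = 27440 − 26244 = 1196; nΣy² − (Σy)² = 4276 − 3969 = 307
r = -534 / √(1196 × 307) = -534 / 605.9472 ≈ -0.881

-0.881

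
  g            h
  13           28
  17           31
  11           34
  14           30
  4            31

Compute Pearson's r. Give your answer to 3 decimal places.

-0.194

n = 5, Σg = 59, Σh = 154, Σg² = 791, Σh² = 4762, Σgh = 1809
nΣgh − ΣgΣh = 9045 − 9086 = -41
nΣg² − (Σg)² = 3955 − 3481 = 474; nΣh² − (Σh)² = 23810 − 23716 = 94
r = -41 / √(474 × 94) = -41 / 211.0829 ≈ -0.194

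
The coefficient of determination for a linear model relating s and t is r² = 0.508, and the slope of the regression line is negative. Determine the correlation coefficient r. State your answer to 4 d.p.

-0.7127

|r| = √0.508 = 0.7127
The association is negative, so r = −0.7127.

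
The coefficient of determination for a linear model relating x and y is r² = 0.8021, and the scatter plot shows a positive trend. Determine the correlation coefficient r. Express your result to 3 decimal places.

|r| = √0.8021 = 0.896
The association is positive, so r = 0.896.

0.896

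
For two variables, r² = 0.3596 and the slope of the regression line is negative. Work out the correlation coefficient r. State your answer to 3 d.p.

-0.600

|r| = √0.3596 = 0.600
The association is negative, so r = −0.600.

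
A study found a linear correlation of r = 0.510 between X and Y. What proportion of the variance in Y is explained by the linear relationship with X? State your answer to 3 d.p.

r² = (0.510)² = 0.260

0.260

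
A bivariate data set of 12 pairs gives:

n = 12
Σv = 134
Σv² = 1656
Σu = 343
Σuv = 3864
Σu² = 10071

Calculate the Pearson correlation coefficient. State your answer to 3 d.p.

0.164

r = (nΣuv − ΣuΣv) / √[(nΣu² − (Σu)²)(nΣv² − (Σv)²)]
Numerator: 12×3864 − 343×134 = 406
Denominator: √[(120852 − 117649)(19872 − 17956)] = √[3203 × 1916] = 2477.2864
r = 406 / 2477.2864 ≈ 0.164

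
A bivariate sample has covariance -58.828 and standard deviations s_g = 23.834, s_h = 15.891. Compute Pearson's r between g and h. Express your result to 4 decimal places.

r = Cov(g,h) / (s_g · s_h) = -58.828 / (23.834 × 15.891)
  = -58.828 / 378.7461 ≈ -0.1553

-0.1553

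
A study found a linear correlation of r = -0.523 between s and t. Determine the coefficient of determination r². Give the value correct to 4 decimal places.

0.2735

r² = (-0.523)² = 0.2735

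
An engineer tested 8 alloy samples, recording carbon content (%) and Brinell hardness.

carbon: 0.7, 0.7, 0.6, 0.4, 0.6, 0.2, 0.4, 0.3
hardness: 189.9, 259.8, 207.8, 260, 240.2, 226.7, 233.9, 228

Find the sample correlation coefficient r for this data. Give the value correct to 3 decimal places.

-0.164

n = 8, Σx = 3.9, Σy = 1846.3, Σx² = 2.15, Σy² = 430121.03, Σxy = 894.89
nΣxy − ΣxΣy = 7159.12 − 7200.57 = -41.45
nΣx² − (Σx)² = 17.2 − 15.21 = 1.99; nΣy² − (Σy)² = 3440968.24 − 3408823.69 = 32144.55
r = -41.45 / √(1.99 × 32144.55) = -41.45 / 252.9183 ≈ -0.164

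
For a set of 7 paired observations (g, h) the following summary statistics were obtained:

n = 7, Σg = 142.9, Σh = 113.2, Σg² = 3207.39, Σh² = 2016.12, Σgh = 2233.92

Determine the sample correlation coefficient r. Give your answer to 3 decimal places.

r = (nΣgh − ΣgΣh) / √[(nΣg² − (Σg)²)(nΣh² − (Σh)²)]
Numerator: 7×2233.92 − 142.9×113.2 = -538.84
Denominator: √[(22451.73 − 20420.41)(14112.84 − 12814.24)] = √[2031.32 × 1298.6] = 1624.1527
r = -538.84 / 1624.1527 ≈ -0.332

-0.332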